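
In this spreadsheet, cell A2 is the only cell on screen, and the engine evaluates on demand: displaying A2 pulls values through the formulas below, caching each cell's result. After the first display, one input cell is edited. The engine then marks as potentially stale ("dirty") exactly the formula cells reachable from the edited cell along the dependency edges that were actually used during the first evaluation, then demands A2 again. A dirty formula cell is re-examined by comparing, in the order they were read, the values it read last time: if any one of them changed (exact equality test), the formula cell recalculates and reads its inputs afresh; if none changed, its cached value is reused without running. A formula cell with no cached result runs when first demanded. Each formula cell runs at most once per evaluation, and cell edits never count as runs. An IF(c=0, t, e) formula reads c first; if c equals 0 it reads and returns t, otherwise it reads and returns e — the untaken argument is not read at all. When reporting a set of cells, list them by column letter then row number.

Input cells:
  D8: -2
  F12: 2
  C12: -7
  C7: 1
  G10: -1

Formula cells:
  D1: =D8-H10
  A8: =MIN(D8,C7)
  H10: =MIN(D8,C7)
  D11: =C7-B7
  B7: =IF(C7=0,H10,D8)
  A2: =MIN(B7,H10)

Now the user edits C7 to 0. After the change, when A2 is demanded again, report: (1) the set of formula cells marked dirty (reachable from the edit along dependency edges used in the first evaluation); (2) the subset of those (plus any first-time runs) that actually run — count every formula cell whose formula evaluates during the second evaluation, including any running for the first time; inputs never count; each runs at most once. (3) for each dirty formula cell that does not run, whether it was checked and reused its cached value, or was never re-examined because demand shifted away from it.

Dirty set: A2, B7, H10.
Run set: B7, H10 (2 run).
Re-examined without running (cache reused): A2.
The important point: at A2 every value read last time is unchanged, so the dirty flag clears without a run.

Initial pass — values computed on the first demand:
  H10 = MIN(-2, 1) = -2
  B7 = IF(C7=0: C7=1 -> else branch D8) = -2
  A2 = MIN(-2, -2) = -2

Second demand — change propagation:
  H10: re-runs because C7 1->0; new result -2 (unchanged).
  B7: re-runs because C7 1->0; new result -2 (unchanged).
  A2: re-examined; everything it read last time is the same (B7 unchanged, H10 unchanged) — cache -2 kept, no run.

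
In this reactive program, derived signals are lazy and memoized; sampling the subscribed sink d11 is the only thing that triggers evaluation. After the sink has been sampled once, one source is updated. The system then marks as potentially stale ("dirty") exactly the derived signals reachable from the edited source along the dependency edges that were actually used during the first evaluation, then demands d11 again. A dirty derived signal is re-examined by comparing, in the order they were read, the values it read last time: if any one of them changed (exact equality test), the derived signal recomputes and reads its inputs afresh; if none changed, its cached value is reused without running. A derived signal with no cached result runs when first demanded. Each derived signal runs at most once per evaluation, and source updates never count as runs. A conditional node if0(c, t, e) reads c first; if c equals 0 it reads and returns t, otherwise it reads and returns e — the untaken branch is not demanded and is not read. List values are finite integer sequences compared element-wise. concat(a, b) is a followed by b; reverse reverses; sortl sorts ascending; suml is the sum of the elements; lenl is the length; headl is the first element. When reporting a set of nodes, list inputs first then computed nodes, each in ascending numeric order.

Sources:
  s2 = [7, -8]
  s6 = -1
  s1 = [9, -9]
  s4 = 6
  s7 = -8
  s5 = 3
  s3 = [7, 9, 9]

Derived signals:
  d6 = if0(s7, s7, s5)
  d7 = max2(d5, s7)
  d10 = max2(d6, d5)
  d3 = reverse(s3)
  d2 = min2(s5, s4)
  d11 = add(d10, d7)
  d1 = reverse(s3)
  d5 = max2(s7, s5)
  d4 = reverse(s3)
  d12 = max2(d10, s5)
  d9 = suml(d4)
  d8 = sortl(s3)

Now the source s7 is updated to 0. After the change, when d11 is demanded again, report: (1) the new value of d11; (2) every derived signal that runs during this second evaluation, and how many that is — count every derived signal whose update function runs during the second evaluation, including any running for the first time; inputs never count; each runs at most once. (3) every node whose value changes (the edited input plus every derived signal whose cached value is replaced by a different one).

First demand of the output computes:
  d5 = max2(-8, 3) = 3
  d6 = if0(s7=-8 -> else branch s5) = 3
  d7 = max2(3, -8) = 3
  d10 = max2(3, 3) = 3
  d11 = add(3, 3) = 6

After the edit, cleaning proceeds:
  d5: a read changed (s7 -8->0) — executes, giving 3 — identical to its old value.
  d6: a read changed (s7 -8->0) — executes, giving 0.
  d7: a read changed (s7 -8->0) — executes, giving 3 — identical to its old value.
  d10: a read changed (d6 3->0) — executes, giving 3 — identical to its old value.
  d11: dirty, but its reads are unchanged (d10 unchanged, d7 unchanged); cached 6 stands.

Note where the cutoff bites: d11 is checked, finds nothing changed, and keeps its cache.

Demanding d11 again yields 6.
4 derived signals run: d5, d6, d7, d10.
The nodes whose values change: s7, d6.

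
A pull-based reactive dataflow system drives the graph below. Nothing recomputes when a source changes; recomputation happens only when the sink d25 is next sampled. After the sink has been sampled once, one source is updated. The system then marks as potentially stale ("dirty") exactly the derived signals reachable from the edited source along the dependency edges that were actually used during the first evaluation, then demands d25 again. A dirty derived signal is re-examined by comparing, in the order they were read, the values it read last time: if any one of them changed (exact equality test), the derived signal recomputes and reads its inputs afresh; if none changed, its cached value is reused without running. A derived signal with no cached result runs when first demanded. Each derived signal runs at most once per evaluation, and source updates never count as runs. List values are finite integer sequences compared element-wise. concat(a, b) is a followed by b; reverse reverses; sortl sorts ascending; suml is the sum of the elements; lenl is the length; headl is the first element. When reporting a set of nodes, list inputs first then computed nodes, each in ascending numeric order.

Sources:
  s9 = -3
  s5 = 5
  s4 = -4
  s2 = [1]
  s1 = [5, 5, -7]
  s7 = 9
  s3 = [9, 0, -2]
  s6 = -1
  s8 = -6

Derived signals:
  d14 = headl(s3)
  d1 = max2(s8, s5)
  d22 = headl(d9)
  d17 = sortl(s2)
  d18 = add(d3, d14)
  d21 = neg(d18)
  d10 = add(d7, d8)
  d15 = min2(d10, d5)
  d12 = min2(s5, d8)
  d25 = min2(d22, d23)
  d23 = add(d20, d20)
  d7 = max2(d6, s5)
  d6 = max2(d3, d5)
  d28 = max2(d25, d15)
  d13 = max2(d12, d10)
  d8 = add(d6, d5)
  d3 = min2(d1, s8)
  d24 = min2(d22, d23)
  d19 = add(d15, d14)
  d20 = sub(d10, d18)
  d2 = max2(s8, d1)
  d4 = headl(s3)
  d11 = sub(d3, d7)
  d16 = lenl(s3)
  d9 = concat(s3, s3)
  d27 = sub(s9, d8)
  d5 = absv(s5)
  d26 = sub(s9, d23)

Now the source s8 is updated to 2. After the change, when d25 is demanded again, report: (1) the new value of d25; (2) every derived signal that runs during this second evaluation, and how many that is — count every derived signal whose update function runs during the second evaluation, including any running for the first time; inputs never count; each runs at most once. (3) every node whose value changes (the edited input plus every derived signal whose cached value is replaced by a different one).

First evaluation (everything demanded from the output):
  d1 = max2(-6, 5) = 5
  d3 = min2(5, -6) = -6
  d5 = absv(5) = 5
  d6 = max2(-6, 5) = 5
  d7 = max2(5, 5) = 5
  d8 = add(5, 5) = 10
  d9 = concat([9, 0, -2], [9, 0, -2]) = [9, 0, -2, 9, 0, -2]
  d10 = add(5, 10) = 15
  d14 = headl([9, 0, -2]) = 9
  d18 = add(-6, 9) = 3
  d20 = sub(15, 3) = 12
  d22 = headl([9, 0, -2, 9, 0, -2]) = 9
  d23 = add(12, 12) = 24
  d25 = min2(9, 24) = 9

Propagation after the edit:
  d1: runs — s8 -6->2; result 5 (same value as before).
  d3: runs — s8 -6->2; result 2.
  d6: runs — d3 -6->2; result 5 (same value as before).
  d7: checked — values it read are unchanged (d6 unchanged, s5 unchanged); reused cached 5 without running.
  d8: checked — values it read are unchanged (d6 unchanged, d5 unchanged); reused cached 10 without running.
  d10: checked — values it read are unchanged (d7 unchanged, d8 unchanged); reused cached 15 without running.
  d18: runs — d3 -6->2; result 11.
  d20: runs — d18 3->11; result 4.
  d23: runs — d20 12->4; d20 12->4; result 8.
  d25: runs — d23 24->8; result 8.

Key observation: the cutoff stops propagation at d7 — its inputs' values are unchanged, so it reuses its cache.

New value of d25: 8.
Derived signals that run: d1, d3, d6, d18, d20, d23, d25 — 7 in total.
Values that change: s8, d3, d18, d20, d23, d25.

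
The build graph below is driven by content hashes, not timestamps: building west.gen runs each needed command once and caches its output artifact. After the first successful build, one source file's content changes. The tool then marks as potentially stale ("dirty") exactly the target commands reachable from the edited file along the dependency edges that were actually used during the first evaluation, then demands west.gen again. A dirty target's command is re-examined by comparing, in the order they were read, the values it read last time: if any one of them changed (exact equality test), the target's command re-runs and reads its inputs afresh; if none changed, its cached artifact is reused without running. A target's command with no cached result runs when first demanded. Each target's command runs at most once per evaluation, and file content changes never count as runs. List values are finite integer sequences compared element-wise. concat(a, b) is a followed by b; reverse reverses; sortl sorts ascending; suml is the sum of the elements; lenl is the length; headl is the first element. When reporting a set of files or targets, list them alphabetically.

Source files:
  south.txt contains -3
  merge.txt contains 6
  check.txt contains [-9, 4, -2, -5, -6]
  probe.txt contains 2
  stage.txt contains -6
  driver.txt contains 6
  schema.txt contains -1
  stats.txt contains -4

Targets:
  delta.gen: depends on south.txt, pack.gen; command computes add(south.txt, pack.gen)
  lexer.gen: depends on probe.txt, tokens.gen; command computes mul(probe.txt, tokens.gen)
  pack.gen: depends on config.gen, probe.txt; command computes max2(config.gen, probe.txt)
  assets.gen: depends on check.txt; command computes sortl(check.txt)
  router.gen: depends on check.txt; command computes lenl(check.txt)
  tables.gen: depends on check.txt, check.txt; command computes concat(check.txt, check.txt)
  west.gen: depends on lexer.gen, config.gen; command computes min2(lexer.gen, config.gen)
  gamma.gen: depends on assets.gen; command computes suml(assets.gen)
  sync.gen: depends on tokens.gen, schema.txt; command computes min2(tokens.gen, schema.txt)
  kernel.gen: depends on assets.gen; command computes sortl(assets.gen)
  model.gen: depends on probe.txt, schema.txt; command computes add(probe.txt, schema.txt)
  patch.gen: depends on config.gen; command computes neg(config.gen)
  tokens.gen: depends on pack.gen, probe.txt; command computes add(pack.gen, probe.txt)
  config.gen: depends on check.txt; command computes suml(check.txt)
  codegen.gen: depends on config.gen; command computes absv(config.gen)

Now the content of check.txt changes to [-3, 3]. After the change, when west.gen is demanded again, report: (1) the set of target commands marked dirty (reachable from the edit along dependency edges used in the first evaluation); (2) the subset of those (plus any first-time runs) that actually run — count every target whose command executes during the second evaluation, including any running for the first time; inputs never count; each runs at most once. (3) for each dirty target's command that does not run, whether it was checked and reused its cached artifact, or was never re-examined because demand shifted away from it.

Dirty set: config.gen, lexer.gen, pack.gen, tokens.gen, west.gen.
Run set: config.gen, pack.gen, west.gen (3 run).
Re-examined without running (cache reused): lexer.gen, tokens.gen.
The important point: at tokens.gen every value read last time is unchanged, so the dirty flag clears without a run.

Initial pass — values computed on the first demand:
  config.gen = suml([-9, 4, -2, -5, -6]) = -18
  pack.gen = max2(-18, 2) = 2
  tokens.gen = add(2, 2) = 4
  lexer.gen = mul(2, 4) = 8
  west.gen = min2(8, -18) = -18

Second demand — change propagation:
  config.gen: re-runs because check.txt [-9, 4, -2, -5, -6]->[-3, 3]; new result 0.
  pack.gen: re-runs because config.gen -18->0; new result 2 (unchanged).
  tokens.gen: re-examined; everything it read last time is the same (pack.gen unchanged, probe.txt unchanged) — cache 4 kept, no run.
  lexer.gen: re-examined; everything it read last time is the same (probe.txt unchanged, tokens.gen unchanged) — cache 8 kept, no run.
  west.gen: re-runs because config.gen -18->0; new result 0.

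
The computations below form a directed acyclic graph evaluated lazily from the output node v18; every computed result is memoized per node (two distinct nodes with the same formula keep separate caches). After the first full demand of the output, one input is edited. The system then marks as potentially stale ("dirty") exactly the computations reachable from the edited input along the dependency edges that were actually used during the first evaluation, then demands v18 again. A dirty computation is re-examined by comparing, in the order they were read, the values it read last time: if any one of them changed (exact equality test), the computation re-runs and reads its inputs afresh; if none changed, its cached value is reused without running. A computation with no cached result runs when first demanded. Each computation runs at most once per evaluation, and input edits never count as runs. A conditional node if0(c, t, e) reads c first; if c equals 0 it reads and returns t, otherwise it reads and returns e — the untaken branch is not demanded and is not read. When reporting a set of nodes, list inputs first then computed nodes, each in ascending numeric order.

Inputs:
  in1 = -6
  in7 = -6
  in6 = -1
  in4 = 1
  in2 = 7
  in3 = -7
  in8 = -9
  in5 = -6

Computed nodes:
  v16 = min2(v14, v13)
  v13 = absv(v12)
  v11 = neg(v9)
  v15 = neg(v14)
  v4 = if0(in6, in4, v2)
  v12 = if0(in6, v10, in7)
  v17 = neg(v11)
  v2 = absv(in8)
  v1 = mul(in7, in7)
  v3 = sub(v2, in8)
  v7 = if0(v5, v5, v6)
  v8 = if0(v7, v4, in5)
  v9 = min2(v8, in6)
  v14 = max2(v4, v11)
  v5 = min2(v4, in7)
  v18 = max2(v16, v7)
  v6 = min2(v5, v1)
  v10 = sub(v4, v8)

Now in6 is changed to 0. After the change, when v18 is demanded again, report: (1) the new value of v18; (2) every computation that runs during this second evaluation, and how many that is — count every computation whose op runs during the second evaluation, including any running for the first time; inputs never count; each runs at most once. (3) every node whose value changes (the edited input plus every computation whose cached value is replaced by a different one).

First demand of the output computes:
  v1 = mul(-6, -6) = 36
  v2 = absv(-9) = 9
  v4 = if0(in6=-1 -> else branch v2) = 9
  v5 = min2(9, -6) = -6
  v6 = min2(-6, 36) = -6
  v7 = if0(v5=-6 -> else branch v6) = -6
  v8 = if0(v7=-6 -> else branch in5) = -6
  v9 = min2(-6, -1) = -6
  v11 = neg(-6) = 6
  v12 = if0(in6=-1 -> else branch in7) = -6
  v13 = absv(-6) = 6
  v14 = max2(9, 6) = 9
  v16 = min2(9, 6) = 6
  v18 = max2(6, -6) = 6

After the edit, cleaning proceeds:
  v4: a read changed (in6 -1->0) — executes, giving 1.
  v5: a read changed (v4 9->1) — executes, giving -6 — identical to its old value.
  v6: dirty, but its reads are unchanged (v5 unchanged, v1 unchanged); cached -6 stands.
  v7: dirty, but its reads are unchanged (v5 unchanged, v6 unchanged); cached -6 stands.
  v8: dirty, but its reads are unchanged (v7 unchanged, in5 unchanged); cached -6 stands.
  v9: a read changed (in6 -1->0) — executes, giving -6 — identical to its old value.
  v10: had never run; runs now, result 7.
  v11: dirty, but its reads are unchanged (v9 unchanged); cached 6 stands.
  v12: a read changed (in6 -1->0) — executes, giving 7.
  v13: a read changed (v12 -6->7) — executes, giving 7.
  v14: a read changed (v4 9->1) — executes, giving 6.
  v16: a read changed (v14 9->6; v13 6->7) — executes, giving 6 — identical to its old value.
  v18: dirty, but its reads are unchanged (v16 unchanged, v7 unchanged); cached 6 stands.

Note the branch switch — v10 had no cache and runs now for the first time.

Demanding v18 again yields 6.
8 computations run: v4, v5, v9, v10, v12, v13, v14, v16.
The nodes whose values change: in6, v4, v12, v13, v14.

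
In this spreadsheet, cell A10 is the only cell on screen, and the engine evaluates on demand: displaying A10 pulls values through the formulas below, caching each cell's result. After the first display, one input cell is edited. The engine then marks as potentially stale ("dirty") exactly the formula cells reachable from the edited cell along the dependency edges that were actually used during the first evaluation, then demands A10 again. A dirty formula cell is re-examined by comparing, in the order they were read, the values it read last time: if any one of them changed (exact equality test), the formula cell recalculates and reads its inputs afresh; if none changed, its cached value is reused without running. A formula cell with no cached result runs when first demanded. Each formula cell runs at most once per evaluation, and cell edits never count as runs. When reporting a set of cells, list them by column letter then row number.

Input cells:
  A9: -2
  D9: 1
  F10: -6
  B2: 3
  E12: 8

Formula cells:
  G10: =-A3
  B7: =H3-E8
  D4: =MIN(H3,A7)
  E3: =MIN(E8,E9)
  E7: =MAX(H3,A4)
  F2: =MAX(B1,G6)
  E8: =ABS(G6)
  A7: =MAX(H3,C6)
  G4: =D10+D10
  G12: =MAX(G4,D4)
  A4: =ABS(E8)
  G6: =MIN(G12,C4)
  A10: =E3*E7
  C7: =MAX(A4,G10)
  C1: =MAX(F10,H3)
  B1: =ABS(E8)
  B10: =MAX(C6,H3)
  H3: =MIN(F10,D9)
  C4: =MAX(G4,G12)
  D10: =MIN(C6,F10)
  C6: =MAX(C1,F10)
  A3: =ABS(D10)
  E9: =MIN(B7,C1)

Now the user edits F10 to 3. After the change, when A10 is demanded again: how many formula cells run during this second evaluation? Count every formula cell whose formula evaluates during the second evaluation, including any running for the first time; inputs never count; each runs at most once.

Run set: A7, A10, B7, C1, C4, C6, D4, D10, E3, E7, E8, E9, G4, G6, G12, H3 (16 run).
The important point: at A4 every value read last time is unchanged, so the dirty flag clears without a run.

Initial pass — values computed on the first demand:
  H3 = MIN(-6, 1) = -6
  C1 = MAX(-6, -6) = -6
  C6 = MAX(-6, -6) = -6
  A7 = MAX(-6, -6) = -6
  D4 = MIN(-6, -6) = -6
  D10 = MIN(-6, -6) = -6
  G4 = -6 + -6 = -12
  G12 = MAX(-12, -6) = -6
  C4 = MAX(-12, -6) = -6
  G6 = MIN(-6, -6) = -6
  E8 = ABS(-6) = 6
  A4 = ABS(6) = 6
  B7 = -6 - 6 = -12
  E7 = MAX(-6, 6) = 6
  E9 = MIN(-12, -6) = -12
  E3 = MIN(6, -12) = -12
  A10 = -12 * 6 = -72

Second demand — change propagation:
  H3: re-runs because F10 -6->3; new result 1.
  C1: re-runs because F10 -6->3; H3 -6->1; new result 3.
  C6: re-runs because C1 -6->3; F10 -6->3; new result 3.
  A7: re-runs because H3 -6->1; C6 -6->3; new result 3.
  D4: re-runs because H3 -6->1; A7 -6->3; new result 1.
  D10: re-runs because C6 -6->3; F10 -6->3; new result 3.
  G4: re-runs because D10 -6->3; D10 -6->3; new result 6.
  G12: re-runs because G4 -12->6; D4 -6->1; new result 6.
  C4: re-runs because G4 -12->6; G12 -6->6; new result 6.
  G6: re-runs because G12 -6->6; C4 -6->6; new result 6.
  E8: re-runs because G6 -6->6; new result 6 (unchanged).
  A4: re-examined; everything it read last time is the same (E8 unchanged) — cache 6 kept, no run.
  B7: re-runs because H3 -6->1; new result -5.
  E7: re-runs because H3 -6->1; new result 6 (unchanged).
  E9: re-runs because B7 -12->-5; C1 -6->3; new result -5.
  E3: re-runs because E9 -12->-5; new result -5.
  A10: re-runs because E3 -12->-5; new result -30.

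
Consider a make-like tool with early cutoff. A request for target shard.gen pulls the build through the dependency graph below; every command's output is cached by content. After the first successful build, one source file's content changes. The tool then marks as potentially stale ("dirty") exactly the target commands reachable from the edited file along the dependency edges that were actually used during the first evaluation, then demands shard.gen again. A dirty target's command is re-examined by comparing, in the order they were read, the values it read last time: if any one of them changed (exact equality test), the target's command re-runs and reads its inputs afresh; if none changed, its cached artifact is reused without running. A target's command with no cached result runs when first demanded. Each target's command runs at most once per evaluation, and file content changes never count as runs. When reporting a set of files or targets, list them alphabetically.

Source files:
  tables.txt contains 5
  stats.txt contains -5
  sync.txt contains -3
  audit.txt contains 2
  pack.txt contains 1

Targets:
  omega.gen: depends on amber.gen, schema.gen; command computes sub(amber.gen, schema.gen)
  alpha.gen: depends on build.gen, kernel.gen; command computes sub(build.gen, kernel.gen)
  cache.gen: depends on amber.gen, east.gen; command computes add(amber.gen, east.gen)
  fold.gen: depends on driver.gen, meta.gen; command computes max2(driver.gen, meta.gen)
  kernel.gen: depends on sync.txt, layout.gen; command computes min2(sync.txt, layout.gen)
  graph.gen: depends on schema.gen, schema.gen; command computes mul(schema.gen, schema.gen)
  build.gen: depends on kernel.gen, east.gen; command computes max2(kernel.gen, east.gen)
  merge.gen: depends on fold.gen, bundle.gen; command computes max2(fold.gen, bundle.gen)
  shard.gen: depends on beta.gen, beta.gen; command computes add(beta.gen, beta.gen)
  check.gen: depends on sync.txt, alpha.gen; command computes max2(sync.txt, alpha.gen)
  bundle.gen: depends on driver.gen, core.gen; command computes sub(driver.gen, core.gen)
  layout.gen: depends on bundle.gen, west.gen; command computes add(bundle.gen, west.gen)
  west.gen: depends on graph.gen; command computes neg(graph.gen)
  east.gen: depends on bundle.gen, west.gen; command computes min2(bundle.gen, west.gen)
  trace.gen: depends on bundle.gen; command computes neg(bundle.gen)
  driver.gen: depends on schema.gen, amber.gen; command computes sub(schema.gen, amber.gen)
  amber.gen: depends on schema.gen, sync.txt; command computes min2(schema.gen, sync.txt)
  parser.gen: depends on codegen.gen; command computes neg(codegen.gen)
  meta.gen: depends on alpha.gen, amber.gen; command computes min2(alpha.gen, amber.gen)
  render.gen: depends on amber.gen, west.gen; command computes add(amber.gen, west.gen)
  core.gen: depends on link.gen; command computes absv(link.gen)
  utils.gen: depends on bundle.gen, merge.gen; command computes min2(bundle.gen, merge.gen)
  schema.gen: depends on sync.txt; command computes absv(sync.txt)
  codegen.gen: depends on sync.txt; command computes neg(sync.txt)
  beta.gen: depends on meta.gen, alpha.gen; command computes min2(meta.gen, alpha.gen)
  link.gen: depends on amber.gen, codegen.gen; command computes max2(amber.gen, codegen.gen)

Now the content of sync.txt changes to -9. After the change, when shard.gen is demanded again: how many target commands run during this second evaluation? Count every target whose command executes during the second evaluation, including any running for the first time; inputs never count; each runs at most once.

First demand of the output computes:
  codegen.gen = neg(-3) = 3
  schema.gen = absv(-3) = 3
  amber.gen = min2(3, -3) = -3
  driver.gen = sub(3, -3) = 6
  graph.gen = mul(3, 3) = 9
  link.gen = max2(-3, 3) = 3
  core.gen = absv(3) = 3
  bundle.gen = sub(6, 3) = 3
  west.gen = neg(9) = -9
  east.gen = min2(3, -9) = -9
  layout.gen = add(3, -9) = -6
  kernel.gen = min2(-3, -6) = -6
  build.gen = max2(-6, -9) = -6
  alpha.gen = sub(-6, -6) = 0
  meta.gen = min2(0, -3) = -3
  beta.gen = min2(-3, 0) = -3
  shard.gen = add(-3, -3) = -6

After the edit, cleaning proceeds:
  codegen.gen: a read changed (sync.txt -3->-9) — executes, giving 9.
  schema.gen: a read changed (sync.txt -3->-9) — executes, giving 9.
  amber.gen: a read changed (schema.gen 3->9; sync.txt -3->-9) — executes, giving -9.
  driver.gen: a read changed (schema.gen 3->9; amber.gen -3->-9) — executes, giving 18.
  graph.gen: a read changed (schema.gen 3->9; schema.gen 3->9) — executes, giving 81.
  link.gen: a read changed (amber.gen -3->-9; codegen.gen 3->9) — executes, giving 9.
  core.gen: a read changed (link.gen 3->9) — executes, giving 9.
  bundle.gen: a read changed (driver.gen 6->18; core.gen 3->9) — executes, giving 9.
  west.gen: a read changed (graph.gen 9->81) — executes, giving -81.
  east.gen: a read changed (bundle.gen 3->9; west.gen -9->-81) — executes, giving -81.
  layout.gen: a read changed (bundle.gen 3->9; west.gen -9->-81) — executes, giving -72.
  kernel.gen: a read changed (sync.txt -3->-9; layout.gen -6->-72) — executes, giving -72.
  build.gen: a read changed (kernel.gen -6->-72; east.gen -9->-81) — executes, giving -72.
  alpha.gen: a read changed (build.gen -6->-72; kernel.gen -6->-72) — executes, giving 0 — identical to its old value.
  meta.gen: a read changed (amber.gen -3->-9) — executes, giving -9.
  beta.gen: a read changed (meta.gen -3->-9) — executes, giving -9.
  shard.gen: a read changed (beta.gen -3->-9; beta.gen -3->-9) — executes, giving -18.

17 target commands run: alpha.gen, amber.gen, beta.gen, build.gen, bundle.gen, codegen.gen, core.gen, driver.gen, east.gen, graph.gen, kernel.gen, layout.gen, link.gen, meta.gen, schema.gen, shard.gen, west.gen.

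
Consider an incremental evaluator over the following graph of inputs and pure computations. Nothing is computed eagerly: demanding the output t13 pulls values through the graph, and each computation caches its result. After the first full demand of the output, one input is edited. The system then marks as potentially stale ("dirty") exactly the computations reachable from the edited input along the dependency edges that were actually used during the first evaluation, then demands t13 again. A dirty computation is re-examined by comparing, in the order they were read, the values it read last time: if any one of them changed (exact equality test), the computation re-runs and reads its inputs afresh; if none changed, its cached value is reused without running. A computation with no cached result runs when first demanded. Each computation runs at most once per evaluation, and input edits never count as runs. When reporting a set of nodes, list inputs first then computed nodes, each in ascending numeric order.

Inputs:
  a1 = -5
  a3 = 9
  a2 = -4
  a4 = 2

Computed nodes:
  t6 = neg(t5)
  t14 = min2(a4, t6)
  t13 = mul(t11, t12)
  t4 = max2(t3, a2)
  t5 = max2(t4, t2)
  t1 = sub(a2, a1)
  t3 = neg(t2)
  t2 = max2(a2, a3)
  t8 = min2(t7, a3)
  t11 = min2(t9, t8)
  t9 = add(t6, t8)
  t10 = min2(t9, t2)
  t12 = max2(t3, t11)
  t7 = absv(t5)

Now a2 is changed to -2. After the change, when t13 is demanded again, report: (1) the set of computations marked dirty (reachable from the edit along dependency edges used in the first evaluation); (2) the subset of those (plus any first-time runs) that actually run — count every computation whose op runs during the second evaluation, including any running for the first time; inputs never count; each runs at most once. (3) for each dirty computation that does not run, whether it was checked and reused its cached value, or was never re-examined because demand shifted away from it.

Dirty set: t2, t3, t4, t5, t6, t7, t8, t9, t11, t12, t13.
Run set: t2, t4, t5 (3 run).
Re-examined without running (cache reused): t3, t6, t7, t8, t9, t11, t12, t13.
The important point: at t3 every value read last time is unchanged, so the dirty flag clears without a run.

Initial pass — values computed on the first demand:
  t2 = max2(-4, 9) = 9
  t3 = neg(9) = -9
  t4 = max2(-9, -4) = -4
  t5 = max2(-4, 9) = 9
  t6 = neg(9) = -9
  t7 = absv(9) = 9
  t8 = min2(9, 9) = 9
  t9 = add(-9, 9) = 0
  t11 = min2(0, 9) = 0
  t12 = max2(-9, 0) = 0
  t13 = mul(0, 0) = 0

Second demand — change propagation:
  t2: re-runs because a2 -4->-2; new result 9 (unchanged).
  t3: re-examined; everything it read last time is the same (t2 unchanged) — cache -9 kept, no run.
  t4: re-runs because a2 -4->-2; new result -2.
  t5: re-runs because t4 -4->-2; new result 9 (unchanged).
  t6: re-examined; everything it read last time is the same (t5 unchanged) — cache -9 kept, no run.
  t7: re-examined; everything it read last time is the same (t5 unchanged) — cache 9 kept, no run.
  t8: re-examined; everything it read last time is the same (t7 unchanged, a3 unchanged) — cache 9 kept, no run.
  t9: re-examined; everything it read last time is the same (t6 unchanged, t8 unchanged) — cache 0 kept, no run.
  t11: re-examined; everything it read last time is the same (t9 unchanged, t8 unchanged) — cache 0 kept, no run.
  t12: re-examined; everything it read last time is the same (t3 unchanged, t11 unchanged) — cache 0 kept, no run.
  t13: re-examined; everything it read last time is the same (t11 unchanged, t12 unchanged) — cache 0 kept, no run.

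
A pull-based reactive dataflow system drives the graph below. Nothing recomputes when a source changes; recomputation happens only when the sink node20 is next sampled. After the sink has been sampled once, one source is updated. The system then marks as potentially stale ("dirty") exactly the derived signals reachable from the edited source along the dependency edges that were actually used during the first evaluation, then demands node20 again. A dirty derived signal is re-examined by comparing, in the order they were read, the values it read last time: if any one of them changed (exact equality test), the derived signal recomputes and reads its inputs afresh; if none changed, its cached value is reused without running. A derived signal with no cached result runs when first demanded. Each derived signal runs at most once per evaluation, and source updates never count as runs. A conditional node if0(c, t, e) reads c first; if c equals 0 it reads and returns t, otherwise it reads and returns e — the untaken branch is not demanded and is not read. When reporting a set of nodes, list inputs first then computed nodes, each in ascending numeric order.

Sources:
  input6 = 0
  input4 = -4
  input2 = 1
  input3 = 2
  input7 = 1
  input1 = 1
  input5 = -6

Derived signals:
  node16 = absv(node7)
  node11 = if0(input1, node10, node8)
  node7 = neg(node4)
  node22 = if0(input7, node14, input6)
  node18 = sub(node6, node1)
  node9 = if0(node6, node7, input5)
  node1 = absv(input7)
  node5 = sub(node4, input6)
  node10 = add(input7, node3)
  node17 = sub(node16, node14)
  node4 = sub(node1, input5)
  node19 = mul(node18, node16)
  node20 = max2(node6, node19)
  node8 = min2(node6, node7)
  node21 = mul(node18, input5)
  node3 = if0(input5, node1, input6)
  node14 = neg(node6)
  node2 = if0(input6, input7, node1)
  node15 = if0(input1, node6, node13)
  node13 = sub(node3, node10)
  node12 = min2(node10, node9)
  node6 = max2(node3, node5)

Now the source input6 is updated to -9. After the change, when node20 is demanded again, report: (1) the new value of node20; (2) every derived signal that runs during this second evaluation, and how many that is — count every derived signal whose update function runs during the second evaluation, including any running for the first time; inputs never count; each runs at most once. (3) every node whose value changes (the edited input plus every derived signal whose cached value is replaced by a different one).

First evaluation (everything demanded from the output):
  node1 = absv(1) = 1
  node3 = if0(input5=-6 -> else branch input6) = 0
  node4 = sub(1, -6) = 7
  node5 = sub(7, 0) = 7
  node6 = max2(0, 7) = 7
  node7 = neg(7) = -7
  node16 = absv(-7) = 7
  node18 = sub(7, 1) = 6
  node19 = mul(6, 7) = 42
  node20 = max2(7, 42) = 42

Propagation after the edit:
  node3: runs — input6 0->-9; result -9.
  node5: runs — input6 0->-9; result 16.
  node6: runs — node3 0->-9; node5 7->16; result 16.
  node18: runs — node6 7->16; result 15.
  node19: runs — node18 6->15; result 105.
  node20: runs — node6 7->16; node19 42->105; result 105.

New value of node20: 105.
Derived signals that run: node3, node5, node6, node18, node19, node20 — 6 in total.
Values that change: input6, node3, node5, node6, node18, node19, node20.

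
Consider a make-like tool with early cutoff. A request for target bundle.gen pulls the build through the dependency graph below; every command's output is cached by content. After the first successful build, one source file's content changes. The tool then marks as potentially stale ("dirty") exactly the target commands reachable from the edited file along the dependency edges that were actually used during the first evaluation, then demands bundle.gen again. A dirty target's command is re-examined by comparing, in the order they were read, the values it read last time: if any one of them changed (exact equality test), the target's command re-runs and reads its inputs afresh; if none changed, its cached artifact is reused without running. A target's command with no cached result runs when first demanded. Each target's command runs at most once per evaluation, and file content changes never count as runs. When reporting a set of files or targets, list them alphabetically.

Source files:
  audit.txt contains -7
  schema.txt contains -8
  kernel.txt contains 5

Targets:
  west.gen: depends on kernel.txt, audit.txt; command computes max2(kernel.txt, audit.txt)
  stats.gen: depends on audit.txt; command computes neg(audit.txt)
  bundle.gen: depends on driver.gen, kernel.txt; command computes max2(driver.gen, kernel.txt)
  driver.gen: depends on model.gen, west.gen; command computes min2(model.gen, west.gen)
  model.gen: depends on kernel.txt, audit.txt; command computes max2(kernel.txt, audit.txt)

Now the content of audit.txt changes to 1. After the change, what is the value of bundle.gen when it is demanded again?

First demand of the output computes:
  model.gen = max2(5, -7) = 5
  west.gen = max2(5, -7) = 5
  driver.gen = min2(5, 5) = 5
  bundle.gen = max2(5, 5) = 5

After the edit, cleaning proceeds:
  model.gen: a read changed (audit.txt -7->1) — executes, giving 5 — identical to its old value.
  west.gen: a read changed (audit.txt -7->1) — executes, giving 5 — identical to its old value.
  driver.gen: dirty, but its reads are unchanged (model.gen unchanged, west.gen unchanged); cached 5 stands.
  bundle.gen: dirty, but its reads are unchanged (driver.gen unchanged, kernel.txt unchanged); cached 5 stands.

Note where the cutoff bites: driver.gen is checked, finds nothing changed, and keeps its cache.

Demanding bundle.gen again yields 5.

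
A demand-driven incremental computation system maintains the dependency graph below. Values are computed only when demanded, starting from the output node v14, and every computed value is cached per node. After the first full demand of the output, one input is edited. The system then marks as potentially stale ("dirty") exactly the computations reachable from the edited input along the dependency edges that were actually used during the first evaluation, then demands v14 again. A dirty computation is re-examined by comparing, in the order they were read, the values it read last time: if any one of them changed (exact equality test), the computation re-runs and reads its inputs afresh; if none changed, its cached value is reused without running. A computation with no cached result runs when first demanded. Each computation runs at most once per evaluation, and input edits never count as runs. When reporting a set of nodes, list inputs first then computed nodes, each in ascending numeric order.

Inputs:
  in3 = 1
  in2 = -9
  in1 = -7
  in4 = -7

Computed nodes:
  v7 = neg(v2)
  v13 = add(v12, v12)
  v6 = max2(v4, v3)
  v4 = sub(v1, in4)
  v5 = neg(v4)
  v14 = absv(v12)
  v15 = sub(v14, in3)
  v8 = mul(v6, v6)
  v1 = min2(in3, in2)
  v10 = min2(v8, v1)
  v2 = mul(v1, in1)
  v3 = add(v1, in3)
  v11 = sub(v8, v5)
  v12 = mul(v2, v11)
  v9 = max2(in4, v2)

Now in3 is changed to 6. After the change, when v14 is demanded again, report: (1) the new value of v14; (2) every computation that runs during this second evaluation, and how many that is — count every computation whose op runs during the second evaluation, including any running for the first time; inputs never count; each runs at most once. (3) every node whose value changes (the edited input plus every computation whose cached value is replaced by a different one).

First evaluation (everything demanded from the output):
  v1 = min2(1, -9) = -9
  v2 = mul(-9, -7) = 63
  v3 = add(-9, 1) = -8
  v4 = sub(-9, -7) = -2
  v5 = neg(-2) = 2
  v6 = max2(-2, -8) = -2
  v8 = mul(-2, -2) = 4
  v11 = sub(4, 2) = 2
  v12 = mul(63, 2) = 126
  v14 = absv(126) = 126

Propagation after the edit:
  v1: runs — in3 1->6; result -9 (same value as before).
  v2: checked — values it read are unchanged (v1 unchanged, in1 unchanged); reused cached 63 without running.
  v3: runs — in3 1->6; result -3.
  v4: checked — values it read are unchanged (v1 unchanged, in4 unchanged); reused cached -2 without running.
  v5: checked — values it read are unchanged (v4 unchanged); reused cached 2 without running.
  v6: runs — v3 -8->-3; result -2 (same value as before).
  v8: checked — values it read are unchanged (v6 unchanged, v6 unchanged); reused cached 4 without running.
  v11: checked — values it read are unchanged (v8 unchanged, v5 unchanged); reused cached 2 without running.
  v12: checked — values it read are unchanged (v2 unchanged, v11 unchanged); reused cached 126 without running.
  v14: checked — values it read are unchanged (v12 unchanged); reused cached 126 without running.

Key observation: the cutoff stops propagation at v2 — its inputs' values are unchanged, so it reuses its cache.

New value of v14: 126.
Computations that run: v1, v3, v6 — 3 in total.
Values that change: in3, v3.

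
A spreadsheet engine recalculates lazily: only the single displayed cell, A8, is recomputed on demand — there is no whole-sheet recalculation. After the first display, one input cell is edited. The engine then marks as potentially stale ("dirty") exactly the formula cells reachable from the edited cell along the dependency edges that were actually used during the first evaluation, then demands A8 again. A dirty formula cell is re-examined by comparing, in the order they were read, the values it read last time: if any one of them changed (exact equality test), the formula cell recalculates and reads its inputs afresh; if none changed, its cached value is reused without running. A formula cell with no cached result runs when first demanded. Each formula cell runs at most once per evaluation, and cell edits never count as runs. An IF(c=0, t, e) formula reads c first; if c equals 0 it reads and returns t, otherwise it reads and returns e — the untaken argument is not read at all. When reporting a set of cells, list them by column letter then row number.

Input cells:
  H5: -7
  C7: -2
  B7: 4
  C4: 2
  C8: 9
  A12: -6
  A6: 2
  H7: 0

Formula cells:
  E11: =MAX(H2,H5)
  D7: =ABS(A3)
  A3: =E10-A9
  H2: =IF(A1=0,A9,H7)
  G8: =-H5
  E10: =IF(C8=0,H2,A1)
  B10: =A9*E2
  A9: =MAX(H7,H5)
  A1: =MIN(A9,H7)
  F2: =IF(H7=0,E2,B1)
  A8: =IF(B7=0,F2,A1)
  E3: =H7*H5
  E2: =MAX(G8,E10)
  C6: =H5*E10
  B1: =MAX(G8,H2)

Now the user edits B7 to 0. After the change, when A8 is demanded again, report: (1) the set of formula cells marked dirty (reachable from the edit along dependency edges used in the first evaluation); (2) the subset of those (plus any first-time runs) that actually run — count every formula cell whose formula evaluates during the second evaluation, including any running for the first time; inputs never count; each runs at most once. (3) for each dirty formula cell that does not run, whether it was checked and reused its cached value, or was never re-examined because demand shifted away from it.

First evaluation (everything demanded from the output):
  A9 = MAX(0, -7) = 0
  A1 = MIN(0, 0) = 0
  A8 = IF(B7=0: B7=4 -> else branch A1) = 0

Propagation after the edit:
  E10: demanded for the first time — runs, produces 0.
  G8: demanded for the first time — runs, produces 7.
  E2: demanded for the first time — runs, produces 7.
  F2: demanded for the first time — runs, produces 7.
  A8: runs — B7 4->0; result 7.

Key observation: a condition flipped, so demand reaches new nodes — E2, E10, F2, G8 run for the first time.

Marked dirty: A8.
Formula cells that run: A8, E2, E10, F2, G8 — 5 in total.
Every dirty formula cell ran.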